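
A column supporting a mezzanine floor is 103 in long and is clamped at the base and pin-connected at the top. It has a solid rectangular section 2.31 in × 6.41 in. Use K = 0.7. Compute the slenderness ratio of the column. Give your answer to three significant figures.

λ ≈ 108

For a rectangle r_min = b/√12 = 2.31/√12 = 0.6668 in
L_e = K·L = 0.7 × 103 = 72.10 in
λ = L_e / r_min = 72.100 / 0.6668 = 108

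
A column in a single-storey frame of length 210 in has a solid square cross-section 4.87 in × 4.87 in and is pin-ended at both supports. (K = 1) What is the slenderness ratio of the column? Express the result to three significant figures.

For a square r = a/√12 = 4.87/√12 = 1.406 in
L_e = K·L = 1 × 210 = 210.0 in
λ = L_e / r_min = 210.00 / 1.406 = 149

λ ≈ 149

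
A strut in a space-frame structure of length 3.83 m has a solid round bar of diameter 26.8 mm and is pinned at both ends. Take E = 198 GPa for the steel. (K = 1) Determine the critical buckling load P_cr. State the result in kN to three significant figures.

I = πd⁴/64 = π×26.8⁴/64 = 2.532×10^4 mm⁴
I = 2.532×10^4 mm⁴ = 2.532×10^-8 m⁴
Effective length L_e = K·L = 1 × 3.83 = 3.830 m
P_cr = π²EI / L_e² = π² × 198×10⁹ × 2.532×10^-8 / 3.830² = 3.373×10^3 N

P_cr ≈ 3.37 kN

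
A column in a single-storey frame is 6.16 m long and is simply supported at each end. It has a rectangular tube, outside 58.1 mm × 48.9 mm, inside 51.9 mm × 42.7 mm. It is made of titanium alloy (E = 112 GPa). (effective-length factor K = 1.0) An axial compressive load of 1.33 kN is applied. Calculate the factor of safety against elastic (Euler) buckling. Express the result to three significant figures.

Weak-axis I_min = (h_o·b_o³ − h_i·b_i³)/12 with b_o = 48.9, b_i = 42.70 mm (shorter outer/inner sides).
I_min = (58.1×48.9³ − 51.90×42.70³)/12 = 2.294×10^5 mm⁴
I = 2.294×10^5 mm⁴ = 2.294×10^-7 m⁴
Effective length L_e = K·L = 1 × 6.16 = 6.160 m
P_cr = π²EI / L_e² = π² × 112×10⁹ × 2.294×10^-7 / 6.160² = 6.683×10^3 N
Factor of safety n = P_cr / P = 6.6831 / 1.33 = 5.02

n ≈ 5.02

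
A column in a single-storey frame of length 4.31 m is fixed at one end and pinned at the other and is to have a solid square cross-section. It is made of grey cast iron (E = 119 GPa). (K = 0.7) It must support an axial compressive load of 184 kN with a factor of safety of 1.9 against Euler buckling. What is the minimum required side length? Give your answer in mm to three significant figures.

Required P_cr = n·P = 1.9 × 184 = 349.6 kN
L_e = K·L = 0.7 × 4.31 = 3.017 m
Required I = P_cr·L_e²/(π²E) = 3.496×10^5 × 3.017² / (π² × 1.19×10^11) = 2.709×10^-6 m⁴
I_req = 2.709×10^6 mm⁴
Solid square: I = a⁴/12  ⇒  a = (12I)^(1/4) = (12×2.709×10^6)^(1/4) = 75.5 mm

a ≈ 75.5 mm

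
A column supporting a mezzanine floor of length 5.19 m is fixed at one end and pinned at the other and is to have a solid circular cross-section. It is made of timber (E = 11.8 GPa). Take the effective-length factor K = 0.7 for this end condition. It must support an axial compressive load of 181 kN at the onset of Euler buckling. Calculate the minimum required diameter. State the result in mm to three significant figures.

d ≈ 143 mm

L_e = K·L = 0.7 × 5.19 = 3.633 m
Required I = P_cr·L_e²/(π²E) = 1.810×10^5 × 3.633² / (π² × 1.18×10^10) = 2.051×10^-5 m⁴
I_req = 2.051×10^7 mm⁴
Solid circle: I = πd⁴/64  ⇒  d = (64I/π)^(1/4) = (64×2.051×10^7/π)^(1/4) = 143 mm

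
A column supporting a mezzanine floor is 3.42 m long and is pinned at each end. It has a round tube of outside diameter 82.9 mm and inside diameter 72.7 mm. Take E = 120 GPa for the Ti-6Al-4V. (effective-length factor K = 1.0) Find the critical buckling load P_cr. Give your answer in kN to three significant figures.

d_o = 82.9 mm, d_i = 72.7 mm
I = π(d_o⁴ − d_i⁴)/64 = π(82.9⁴ − 72.70⁴)/64 = 9.472×10^5 mm⁴
I = 9.472×10^5 mm⁴ = 9.472×10^-7 m⁴
Effective length L_e = K·L = 1 × 3.42 = 3.420 m
P_cr = π²EI / L_e² = π² × 120×10⁹ × 9.472×10^-7 / 3.420² = 9.591×10^4 N

P_cr ≈ 95.9 kN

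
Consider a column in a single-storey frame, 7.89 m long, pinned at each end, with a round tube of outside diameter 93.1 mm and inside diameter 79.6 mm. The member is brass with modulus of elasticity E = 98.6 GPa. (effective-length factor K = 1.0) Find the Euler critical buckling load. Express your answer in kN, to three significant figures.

d_o = 93.1 mm, d_i = 79.6 mm
I = π(d_o⁴ − d_i⁴)/64 = π(93.1⁴ − 79.60⁴)/64 = 1.717×10^6 mm⁴
I = 1.717×10^6 mm⁴ = 1.717×10^-6 m⁴
Effective length L_e = K·L = 1 × 7.89 = 7.890 m
P_cr = π²EI / L_e² = π² × 98.6×10⁹ × 1.717×10^-6 / 7.890² = 2.684×10^4 N

P_cr ≈ 26.8 kN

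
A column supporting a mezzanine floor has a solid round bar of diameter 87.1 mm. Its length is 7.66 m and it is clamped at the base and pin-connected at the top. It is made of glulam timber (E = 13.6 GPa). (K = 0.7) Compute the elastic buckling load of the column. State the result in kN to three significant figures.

P_cr ≈ 13.2 kN

I = πd⁴/64 = π×87.1⁴/64 = 2.825×10^6 mm⁴
I = 2.825×10^6 mm⁴ = 2.825×10^-6 m⁴
Effective length L_e = K·L = 0.7 × 7.66 = 5.362 m
P_cr = π²EI / L_e² = π² × 13.6×10⁹ × 2.825×10^-6 / 5.362² = 1.319×10^4 N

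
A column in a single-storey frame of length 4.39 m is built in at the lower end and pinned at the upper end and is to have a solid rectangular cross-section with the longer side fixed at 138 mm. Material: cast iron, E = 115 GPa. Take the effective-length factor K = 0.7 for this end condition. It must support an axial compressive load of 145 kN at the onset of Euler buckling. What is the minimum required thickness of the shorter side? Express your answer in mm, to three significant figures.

L_e = K·L = 0.7 × 4.39 = 3.073 m
Required I = P_cr·L_e²/(π²E) = 1.450×10^5 × 3.073² / (π² × 1.15×10^11) = 1.206×10^-6 m⁴
I_req = 1.206×10^6 mm⁴
Rectangle, weak axis: I_min = h·b³/12 with h = 138 mm fixed  ⇒  b = (12I/h)^(1/3) = 47.2 mm

b ≈ 47.2 mm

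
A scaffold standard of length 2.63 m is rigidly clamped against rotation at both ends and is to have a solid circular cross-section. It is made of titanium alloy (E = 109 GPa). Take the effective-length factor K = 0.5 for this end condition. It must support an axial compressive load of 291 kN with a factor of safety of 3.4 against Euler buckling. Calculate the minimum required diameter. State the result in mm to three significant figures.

d ≈ 75.4 mm

Required P_cr = n·P = 3.4 × 291 = 989.4 kN
L_e = K·L = 0.5 × 2.63 = 1.315 m
Required I = P_cr·L_e²/(π²E) = 9.894×10^5 × 1.315² / (π² × 1.09×10^11) = 1.590×10^-6 m⁴
I_req = 1.590×10^6 mm⁴
Solid circle: I = πd⁴/64  ⇒  d = (64I/π)^(1/4) = (64×1.590×10^6/π)^(1/4) = 75.4 mm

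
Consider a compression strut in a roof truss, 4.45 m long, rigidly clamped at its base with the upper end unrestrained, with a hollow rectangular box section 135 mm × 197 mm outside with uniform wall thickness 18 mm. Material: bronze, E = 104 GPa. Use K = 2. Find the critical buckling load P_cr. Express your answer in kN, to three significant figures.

P_cr ≈ 355 kN

Inner dimensions: h_i = 197 − 2×18 = 161.0 mm, b_i = 135 − 2×18 = 99.00 mm
Weak-axis I_min = (h_o·b_o³ − h_i·b_i³)/12 with b_o = 135, b_i = 99.00 mm (shorter outer/inner sides).
I_min = (197×135³ − 161.0×99.00³)/12 = 2.737×10^7 mm⁴
I = 2.737×10^7 mm⁴ = 2.737×10^-5 m⁴
Effective length L_e = K·L = 2 × 4.45 = 8.900 m
P_cr = π²EI / L_e² = π² × 104×10⁹ × 2.737×10^-5 / 8.900² = 3.547×10^5 N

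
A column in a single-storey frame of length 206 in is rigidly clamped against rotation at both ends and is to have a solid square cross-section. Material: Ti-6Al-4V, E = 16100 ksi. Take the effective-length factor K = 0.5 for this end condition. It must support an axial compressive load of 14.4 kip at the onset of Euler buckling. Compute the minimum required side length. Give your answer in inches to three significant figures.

a ≈ 1.84 in

L_e = K·L = 0.5 × 206 = 103.0 in
Required I = P_cr·L_e²/(π²E) = 1.440×10^4 × 103.0² / (π² × 1.61×10^7) = 0.9614 in⁴
Solid square: I = a⁴/12  ⇒  a = (12I)^(1/4) = (12×0.9614)^(1/4) = 1.84 in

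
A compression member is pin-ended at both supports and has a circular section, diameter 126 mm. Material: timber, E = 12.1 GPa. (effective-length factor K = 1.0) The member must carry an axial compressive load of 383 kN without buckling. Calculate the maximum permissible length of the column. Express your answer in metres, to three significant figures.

I = πd⁴/64 = π×126⁴/64 = 1.237×10^7 mm⁴
I = 1.237×10^-5 m⁴
At the buckling limit P_cr = P = 3.830×10^5 N
From P_cr = π²EI/(K·L)²:  L = (1/K)·√(π²EI/P_cr) = (1/1)·√(π²×1.21×10^10×1.237×10^-5/3.830×10^5)
L = 1.96 m

L_max ≈ 1.96 m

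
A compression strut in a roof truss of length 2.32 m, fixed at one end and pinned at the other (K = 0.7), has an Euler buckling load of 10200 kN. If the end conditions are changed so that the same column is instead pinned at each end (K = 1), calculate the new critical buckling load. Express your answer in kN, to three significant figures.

P_cr ≈ 5000 kN

P_cr ∝ 1/K², so P_cr,new = P_cr,old × (K_old/K_new)² = 10200 × (0.7/1)²
= 10200 × 0.4900 = 5000 kN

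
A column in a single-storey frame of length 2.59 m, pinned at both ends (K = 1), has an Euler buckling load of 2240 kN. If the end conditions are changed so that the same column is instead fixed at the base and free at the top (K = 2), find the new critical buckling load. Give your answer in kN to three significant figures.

P_cr ≈ 560 kN

P_cr ∝ 1/K², so P_cr,new = P_cr,old × (K_old/K_new)² = 2240 × (1/2)²
= 2240 × 0.2500 = 560 kN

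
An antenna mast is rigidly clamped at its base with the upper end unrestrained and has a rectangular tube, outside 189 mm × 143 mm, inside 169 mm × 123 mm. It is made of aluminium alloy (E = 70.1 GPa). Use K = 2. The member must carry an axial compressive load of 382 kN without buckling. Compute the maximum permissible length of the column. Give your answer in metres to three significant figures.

L_max ≈ 3.00 m

Weak-axis I_min = (h_o·b_o³ − h_i·b_i³)/12 with b_o = 143, b_i = 123.0 mm (shorter outer/inner sides).
I_min = (189×143³ − 169.0×123.0³)/12 = 1.985×10^7 mm⁴
I = 1.985×10^-5 m⁴
At the buckling limit P_cr = P = 3.820×10^5 N
From P_cr = π²EI/(K·L)²:  L = (1/K)·√(π²EI/P_cr) = (1/2)·√(π²×7.01×10^10×1.985×10^-5/3.820×10^5)
L = 3.00 m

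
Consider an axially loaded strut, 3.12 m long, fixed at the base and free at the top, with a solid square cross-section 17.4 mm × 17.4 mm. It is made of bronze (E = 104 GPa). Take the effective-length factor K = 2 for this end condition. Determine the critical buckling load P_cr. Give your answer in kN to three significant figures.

P_cr ≈ 0.201 kN

I = a⁴/12 = 17.4⁴/12 = 7.639×10^3 mm⁴
I = 7.639×10^3 mm⁴ = 7.639×10^-9 m⁴
Effective length L_e = K·L = 2 × 3.12 = 6.240 m
P_cr = π²EI / L_e² = π² × 104×10⁹ × 7.639×10^-9 / 6.240² = 201.4 N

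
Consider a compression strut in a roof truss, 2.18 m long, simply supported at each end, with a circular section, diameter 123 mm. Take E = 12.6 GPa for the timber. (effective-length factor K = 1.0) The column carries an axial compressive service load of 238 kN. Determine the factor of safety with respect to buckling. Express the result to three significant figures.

n ≈ 1.24

I = πd⁴/64 = π×123⁴/64 = 1.124×10^7 mm⁴
I = 1.124×10^7 mm⁴ = 1.124×10^-5 m⁴
Effective length L_e = K·L = 1 × 2.18 = 2.180 m
P_cr = π²EI / L_e² = π² × 12.6×10⁹ × 1.124×10^-5 / 2.180² = 2.940×10^5 N
Factor of safety n = P_cr / P = 294.00 / 238 = 1.24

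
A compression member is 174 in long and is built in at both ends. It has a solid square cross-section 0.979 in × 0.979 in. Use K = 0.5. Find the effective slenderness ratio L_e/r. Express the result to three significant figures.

λ ≈ 308

I = a⁴/12 = 0.979⁴/12 = 7.655×10^-2 in⁴
A = 0.9584 in²;  r_min = √(I/A) = √(7.655×10^-2/0.9584) = 0.2826 in
L_e = K·L = 0.5 × 174 = 87.00 in
λ = L_e / r_min = 87.000 / 0.2826 = 308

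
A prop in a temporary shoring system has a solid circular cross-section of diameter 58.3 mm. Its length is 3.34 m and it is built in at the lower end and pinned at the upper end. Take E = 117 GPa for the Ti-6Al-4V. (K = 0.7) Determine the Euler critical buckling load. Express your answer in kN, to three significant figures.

I = πd⁴/64 = π×58.3⁴/64 = 5.671×10^5 mm⁴
I = 5.671×10^5 mm⁴ = 5.671×10^-7 m⁴
Effective length L_e = K·L = 0.7 × 3.34 = 2.338 m
P_cr = π²EI / L_e² = π² × 117×10⁹ × 5.671×10^-7 / 2.338² = 1.198×10^5 N

P_cr ≈ 120 kN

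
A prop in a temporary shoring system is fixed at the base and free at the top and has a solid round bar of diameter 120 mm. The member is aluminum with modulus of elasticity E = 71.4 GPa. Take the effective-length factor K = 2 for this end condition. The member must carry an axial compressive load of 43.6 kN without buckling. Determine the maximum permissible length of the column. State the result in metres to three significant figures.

L_max ≈ 6.41 m

I = πd⁴/64 = π×120⁴/64 = 1.018×10^7 mm⁴
I = 1.018×10^-5 m⁴
At the buckling limit P_cr = P = 4.360×10^4 N
From P_cr = π²EI/(K·L)²:  L = (1/K)·√(π²EI/P_cr) = (1/2)·√(π²×7.14×10^10×1.018×10^-5/4.360×10^4)
L = 6.41 m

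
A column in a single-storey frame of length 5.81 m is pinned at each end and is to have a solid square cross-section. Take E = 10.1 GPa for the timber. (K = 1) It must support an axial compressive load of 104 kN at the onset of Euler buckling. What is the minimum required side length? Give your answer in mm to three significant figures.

a ≈ 143 mm

L_e = K·L = 1 × 5.81 = 5.810 m
Required I = P_cr·L_e²/(π²E) = 1.040×10^5 × 5.810² / (π² × 1.01×10^10) = 3.522×10^-5 m⁴
I_req = 3.522×10^7 mm⁴
Solid square: I = a⁴/12  ⇒  a = (12I)^(1/4) = (12×3.522×10^7)^(1/4) = 143 mm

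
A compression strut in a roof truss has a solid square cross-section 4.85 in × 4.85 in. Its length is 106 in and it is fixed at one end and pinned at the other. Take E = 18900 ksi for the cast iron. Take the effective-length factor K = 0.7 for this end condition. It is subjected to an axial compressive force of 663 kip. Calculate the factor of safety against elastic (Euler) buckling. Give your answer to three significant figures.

n ≈ 2.36

I = a⁴/12 = 4.85⁴/12 = 46.11 in⁴
Effective length L_e = K·L = 0.7 × 106 = 74.20 in
P_cr = π²EI / L_e² = π² × 18900×10³ × 46.11 / 74.20² = 1.562×10^6 lb
Factor of safety n = P_cr / P = 1562.2 / 663 = 2.36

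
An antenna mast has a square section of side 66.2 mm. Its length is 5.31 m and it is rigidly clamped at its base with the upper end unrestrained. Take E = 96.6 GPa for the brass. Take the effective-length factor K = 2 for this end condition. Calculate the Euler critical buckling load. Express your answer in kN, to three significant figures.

P_cr ≈ 13.5 kN

I = a⁴/12 = 66.2⁴/12 = 1.600×10^6 mm⁴
I = 1.600×10^6 mm⁴ = 1.600×10^-6 m⁴
Effective length L_e = K·L = 2 × 5.31 = 10.62 m
P_cr = π²EI / L_e² = π² × 96.6×10⁹ × 1.600×10^-6 / 10.62² = 1.353×10^4 N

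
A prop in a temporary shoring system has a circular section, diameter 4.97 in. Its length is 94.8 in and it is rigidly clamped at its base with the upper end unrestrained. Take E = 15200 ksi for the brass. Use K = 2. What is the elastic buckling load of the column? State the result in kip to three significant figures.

P_cr ≈ 125 kip

I = πd⁴/64 = π×4.97⁴/64 = 29.95 in⁴
Effective length L_e = K·L = 2 × 94.8 = 189.6 in
P_cr = π²EI / L_e² = π² × 15200×10³ × 29.95 / 189.6² = 1.250×10^5 lb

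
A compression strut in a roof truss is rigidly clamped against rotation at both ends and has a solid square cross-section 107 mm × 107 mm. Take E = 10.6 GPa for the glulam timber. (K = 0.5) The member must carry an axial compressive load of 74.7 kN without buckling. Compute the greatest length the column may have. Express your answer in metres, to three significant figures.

I = a⁴/12 = 107⁴/12 = 1.092×10^7 mm⁴
I = 1.092×10^-5 m⁴
At the buckling limit P_cr = P = 7.470×10^4 N
From P_cr = π²EI/(K·L)²:  L = (1/K)·√(π²EI/P_cr) = (1/0.5)·√(π²×1.06×10^10×1.092×10^-5/7.470×10^4)
L = 7.82 m

L_max ≈ 7.82 m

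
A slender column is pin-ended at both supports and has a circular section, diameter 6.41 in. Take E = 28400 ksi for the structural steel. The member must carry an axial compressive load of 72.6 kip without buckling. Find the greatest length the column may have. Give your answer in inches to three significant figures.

I = πd⁴/64 = π×6.41⁴/64 = 82.87 in⁴
At the buckling limit P_cr = P = 7.260×10^4 lb
From P_cr = π²EI/(K·L)²:  L = (1/K)·√(π²EI/P_cr) = (1/1)·√(π²×2.84×10^7×82.87/7.260×10^4)
L = 566 in

L_max ≈ 566 in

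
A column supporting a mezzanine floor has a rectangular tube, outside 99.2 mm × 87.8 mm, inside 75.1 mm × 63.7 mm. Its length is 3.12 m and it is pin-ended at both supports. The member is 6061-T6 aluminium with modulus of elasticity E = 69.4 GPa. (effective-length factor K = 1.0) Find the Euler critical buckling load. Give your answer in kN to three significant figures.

P_cr ≈ 280 kN

Weak-axis I_min = (h_o·b_o³ − h_i·b_i³)/12 with b_o = 87.8, b_i = 63.70 mm (shorter outer/inner sides).
I_min = (99.2×87.8³ − 75.10×63.70³)/12 = 3.978×10^6 mm⁴
I = 3.978×10^6 mm⁴ = 3.978×10^-6 m⁴
Effective length L_e = K·L = 1 × 3.12 = 3.120 m
P_cr = π²EI / L_e² = π² × 69.4×10⁹ × 3.978×10^-6 / 3.120² = 2.799×10^5 N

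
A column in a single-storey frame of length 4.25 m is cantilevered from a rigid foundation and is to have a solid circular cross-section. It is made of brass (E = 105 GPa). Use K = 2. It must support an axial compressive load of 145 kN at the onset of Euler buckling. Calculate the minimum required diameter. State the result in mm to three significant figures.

L_e = K·L = 2 × 4.25 = 8.500 m
Required I = P_cr·L_e²/(π²E) = 1.450×10^5 × 8.500² / (π² × 1.05×10^11) = 1.011×10^-5 m⁴
I_req = 1.011×10^7 mm⁴
Solid circle: I = πd⁴/64  ⇒  d = (64I/π)^(1/4) = (64×1.011×10^7/π)^(1/4) = 120 mm

d ≈ 120 mm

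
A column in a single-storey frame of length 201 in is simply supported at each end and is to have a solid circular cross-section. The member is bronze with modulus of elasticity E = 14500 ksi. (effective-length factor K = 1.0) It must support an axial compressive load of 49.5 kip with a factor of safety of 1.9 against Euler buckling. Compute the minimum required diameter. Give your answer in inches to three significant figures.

Required P_cr = n·P = 1.9 × 49.5 = 94.05 kip
L_e = K·L = 1 × 201 = 201.0 in
Required I = P_cr·L_e²/(π²E) = 9.405×10^4 × 201.0² / (π² × 1.45×10^7) = 26.55 in⁴
Solid circle: I = πd⁴/64  ⇒  d = (64I/π)^(1/4) = (64×26.55/π)^(1/4) = 4.82 in

d ≈ 4.82 in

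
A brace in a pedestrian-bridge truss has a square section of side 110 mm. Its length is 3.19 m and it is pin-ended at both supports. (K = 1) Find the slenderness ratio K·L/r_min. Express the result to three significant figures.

λ ≈ 100

I = a⁴/12 = 110⁴/12 = 1.220×10^7 mm⁴
A = 1.210×10^4 mm²;  r_min = √(I/A) = √(1.220×10^7/1.210×10^4) = 31.75 mm
L_e = K·L = 1 × 3.19 m = 3.190 m = 3190.0 mm
λ = L_e / r_min = 3190.0 / 31.75 = 100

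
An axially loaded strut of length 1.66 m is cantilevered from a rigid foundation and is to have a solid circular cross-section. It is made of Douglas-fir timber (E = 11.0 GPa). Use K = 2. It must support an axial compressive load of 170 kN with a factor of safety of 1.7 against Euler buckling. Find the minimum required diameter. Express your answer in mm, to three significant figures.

Required P_cr = n·P = 1.7 × 170 = 289.0 kN
L_e = K·L = 2 × 1.66 = 3.320 m
Required I = P_cr·L_e²/(π²E) = 2.890×10^5 × 3.320² / (π² × 1.10×10^10) = 2.934×10^-5 m⁴
I_req = 2.934×10^7 mm⁴
Solid circle: I = πd⁴/64  ⇒  d = (64I/π)^(1/4) = (64×2.934×10^7/π)^(1/4) = 156 mm

d ≈ 156 mm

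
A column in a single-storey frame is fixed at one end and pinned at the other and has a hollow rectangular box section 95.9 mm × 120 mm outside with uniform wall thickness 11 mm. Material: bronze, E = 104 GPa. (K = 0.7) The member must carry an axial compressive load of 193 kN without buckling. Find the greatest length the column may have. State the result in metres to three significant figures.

Inner dimensions: h_i = 120 − 2×11 = 98.00 mm, b_i = 95.9 − 2×11 = 73.90 mm
Weak-axis I_min = (h_o·b_o³ − h_i·b_i³)/12 with b_o = 95.9, b_i = 73.90 mm (shorter outer/inner sides).
I_min = (120×95.9³ − 98.00×73.90³)/12 = 5.524×10^6 mm⁴
I = 5.524×10^-6 m⁴
At the buckling limit P_cr = P = 1.930×10^5 N
From P_cr = π²EI/(K·L)²:  L = (1/K)·√(π²EI/P_cr) = (1/0.7)·√(π²×1.04×10^11×5.524×10^-6/1.930×10^5)
L = 7.74 m

L_max ≈ 7.74 m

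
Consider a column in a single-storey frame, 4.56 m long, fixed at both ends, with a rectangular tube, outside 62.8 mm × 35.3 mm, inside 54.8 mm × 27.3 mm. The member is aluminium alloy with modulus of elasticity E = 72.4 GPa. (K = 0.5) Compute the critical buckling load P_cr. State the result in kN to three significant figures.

Weak-axis I_min = (h_o·b_o³ − h_i·b_i³)/12 with b_o = 35.3, b_i = 27.30 mm (shorter outer/inner sides).
I_min = (62.8×35.3³ − 54.80×27.30³)/12 = 1.373×10^5 mm⁴
I = 1.373×10^5 mm⁴ = 1.373×10^-7 m⁴
Effective length L_e = K·L = 0.5 × 4.56 = 2.280 m
P_cr = π²EI / L_e² = π² × 72.4×10⁹ × 1.373×10^-7 / 2.280² = 1.887×10^4 N

P_cr ≈ 18.9 kN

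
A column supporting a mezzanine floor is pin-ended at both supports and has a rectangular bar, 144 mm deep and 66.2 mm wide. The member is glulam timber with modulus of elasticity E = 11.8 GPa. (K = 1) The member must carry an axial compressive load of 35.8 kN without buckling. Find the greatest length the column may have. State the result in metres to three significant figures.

Buckling occurs about the weak axis: I_min = h·b³/12 with b = 66.2 mm (the shorter side).
I_min = 144×66.2³/12 = 3.481×10^6 mm⁴
I = 3.481×10^-6 m⁴
At the buckling limit P_cr = P = 3.580×10^4 N
From P_cr = π²EI/(K·L)²:  L = (1/K)·√(π²EI/P_cr) = (1/1)·√(π²×1.18×10^10×3.481×10^-6/3.580×10^4)
L = 3.37 m

L_max ≈ 3.37 m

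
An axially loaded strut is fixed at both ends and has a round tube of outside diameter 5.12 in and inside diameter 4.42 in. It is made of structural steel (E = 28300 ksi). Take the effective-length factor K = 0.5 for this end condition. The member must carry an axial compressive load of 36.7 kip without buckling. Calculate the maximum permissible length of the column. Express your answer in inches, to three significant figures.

L_max ≈ 676 in

d_o = 5.12 in, d_i = 4.42 in
I = π(d_o⁴ − d_i⁴)/64 = π(5.12⁴ − 4.420⁴)/64 = 15.00 in⁴
At the buckling limit P_cr = P = 3.670×10^4 lb
From P_cr = π²EI/(K·L)²:  L = (1/K)·√(π²EI/P_cr) = (1/0.5)·√(π²×2.83×10^7×15.00/3.670×10^4)
L = 676 in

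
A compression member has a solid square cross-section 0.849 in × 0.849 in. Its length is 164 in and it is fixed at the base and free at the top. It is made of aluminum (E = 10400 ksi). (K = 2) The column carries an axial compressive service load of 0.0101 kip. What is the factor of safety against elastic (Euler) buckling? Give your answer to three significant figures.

n ≈ 4.09

I = a⁴/12 = 0.849⁴/12 = 4.330×10^-2 in⁴
Effective length L_e = K·L = 2 × 164 = 328.0 in
P_cr = π²EI / L_e² = π² × 10400×10³ × 4.330×10^-2 / 328.0² = 41.31 lb
Factor of safety n = P_cr / P = 0.041308 / 0.0101 = 4.09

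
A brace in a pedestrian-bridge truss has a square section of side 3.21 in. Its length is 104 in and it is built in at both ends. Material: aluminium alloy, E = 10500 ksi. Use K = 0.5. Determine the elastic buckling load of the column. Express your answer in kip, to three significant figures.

P_cr ≈ 339 kip

I = a⁴/12 = 3.21⁴/12 = 8.848 in⁴
Effective length L_e = K·L = 0.5 × 104 = 52.00 in
P_cr = π²EI / L_e² = π² × 10500×10³ × 8.848 / 52.00² = 3.391×10^5 lb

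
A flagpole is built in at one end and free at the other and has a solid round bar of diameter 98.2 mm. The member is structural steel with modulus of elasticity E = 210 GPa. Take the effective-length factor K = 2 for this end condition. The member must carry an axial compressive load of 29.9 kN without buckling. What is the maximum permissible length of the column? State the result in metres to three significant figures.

L_max ≈ 8.89 m

I = πd⁴/64 = π×98.2⁴/64 = 4.565×10^6 mm⁴
I = 4.565×10^-6 m⁴
At the buckling limit P_cr = P = 2.990×10^4 N
From P_cr = π²EI/(K·L)²:  L = (1/K)·√(π²EI/P_cr) = (1/2)·√(π²×2.10×10^11×4.565×10^-6/2.990×10^4)
L = 8.89 m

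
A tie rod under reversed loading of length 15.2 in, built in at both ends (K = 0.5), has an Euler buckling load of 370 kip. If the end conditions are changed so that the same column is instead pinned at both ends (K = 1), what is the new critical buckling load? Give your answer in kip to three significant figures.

P_cr ≈ 92.5 kip

P_cr ∝ 1/K², so P_cr,new = P_cr,old × (K_old/K_new)² = 370 × (0.5/1)²
= 370 × 0.2500 = 92.5 kip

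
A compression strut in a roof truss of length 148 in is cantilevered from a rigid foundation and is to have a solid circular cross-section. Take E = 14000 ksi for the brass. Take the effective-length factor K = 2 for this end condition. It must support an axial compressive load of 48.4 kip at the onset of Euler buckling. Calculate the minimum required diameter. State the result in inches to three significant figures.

L_e = K·L = 2 × 148 = 296.0 in
Required I = P_cr·L_e²/(π²E) = 4.840×10^4 × 296.0² / (π² × 1.40×10^7) = 30.69 in⁴
Solid circle: I = πd⁴/64  ⇒  d = (64I/π)^(1/4) = (64×30.69/π)^(1/4) = 5.00 in

d ≈ 5.00 in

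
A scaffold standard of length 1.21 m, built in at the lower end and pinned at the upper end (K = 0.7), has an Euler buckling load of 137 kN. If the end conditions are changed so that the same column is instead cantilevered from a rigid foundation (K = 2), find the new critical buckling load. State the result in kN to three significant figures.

P_cr ≈ 16.8 kN

P_cr ∝ 1/K², so P_cr,new = P_cr,old × (K_old/K_new)² = 137 × (0.7/2)²
= 137 × 0.1225 = 16.8 kN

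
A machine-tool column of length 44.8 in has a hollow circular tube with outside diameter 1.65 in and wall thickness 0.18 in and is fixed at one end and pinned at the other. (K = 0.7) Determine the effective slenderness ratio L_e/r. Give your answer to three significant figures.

λ ≈ 59.9

Inner diameter d_i = 1.65 − 2×0.18 = 1.290 in
I = π(d_o⁴ − d_i⁴)/64 = π(1.65⁴ − 1.290⁴)/64 = 0.2279 in⁴
A = 0.8313 in²;  r_min = √(I/A) = √(0.2279/0.8313) = 0.5236 in
L_e = K·L = 0.7 × 44.8 = 31.36 in
λ = L_e / r_min = 31.360 / 0.5236 = 59.9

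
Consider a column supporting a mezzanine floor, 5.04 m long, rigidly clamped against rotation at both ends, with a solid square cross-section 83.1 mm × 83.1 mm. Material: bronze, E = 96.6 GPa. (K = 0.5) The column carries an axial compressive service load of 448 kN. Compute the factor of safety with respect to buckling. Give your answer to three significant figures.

I = a⁴/12 = 83.1⁴/12 = 3.974×10^6 mm⁴
I = 3.974×10^6 mm⁴ = 3.974×10^-6 m⁴
Effective length L_e = K·L = 0.5 × 5.04 = 2.520 m
P_cr = π²EI / L_e² = π² × 96.6×10⁹ × 3.974×10^-6 / 2.520² = 5.966×10^5 N
Factor of safety n = P_cr / P = 596.62 / 448 = 1.33

n ≈ 1.33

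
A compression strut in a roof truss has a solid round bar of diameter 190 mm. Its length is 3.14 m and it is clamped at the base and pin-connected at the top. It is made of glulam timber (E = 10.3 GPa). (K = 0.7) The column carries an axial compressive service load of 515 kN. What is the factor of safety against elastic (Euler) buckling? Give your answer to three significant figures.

I = πd⁴/64 = π×190⁴/64 = 6.397×10^7 mm⁴
I = 6.397×10^7 mm⁴ = 6.397×10^-5 m⁴
Effective length L_e = K·L = 0.7 × 3.14 = 2.198 m
P_cr = π²EI / L_e² = π² × 10.3×10⁹ × 6.397×10^-5 / 2.198² = 1.346×10^6 N
Factor of safety n = P_cr / P = 1346.1 / 515 = 2.61

n ≈ 2.61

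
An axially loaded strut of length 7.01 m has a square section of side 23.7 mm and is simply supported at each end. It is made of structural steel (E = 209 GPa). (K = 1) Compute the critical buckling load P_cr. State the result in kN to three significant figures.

P_cr ≈ 1.10 kN

I = a⁴/12 = 23.7⁴/12 = 2.629×10^4 mm⁴
I = 2.629×10^4 mm⁴ = 2.629×10^-8 m⁴
Effective length L_e = K·L = 1 × 7.01 = 7.010 m
P_cr = π²EI / L_e² = π² × 209×10⁹ × 2.629×10^-8 / 7.010² = 1.104×10^3 N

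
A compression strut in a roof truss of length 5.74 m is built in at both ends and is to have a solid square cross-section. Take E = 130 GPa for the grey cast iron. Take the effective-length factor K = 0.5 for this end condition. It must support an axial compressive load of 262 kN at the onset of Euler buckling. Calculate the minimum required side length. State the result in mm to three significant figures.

L_e = K·L = 0.5 × 5.74 = 2.870 m
Required I = P_cr·L_e²/(π²E) = 2.620×10^5 × 2.870² / (π² × 1.30×10^11) = 1.682×10^-6 m⁴
I_req = 1.682×10^6 mm⁴
Solid square: I = a⁴/12  ⇒  a = (12I)^(1/4) = (12×1.682×10^6)^(1/4) = 67.0 mm

a ≈ 67.0 mm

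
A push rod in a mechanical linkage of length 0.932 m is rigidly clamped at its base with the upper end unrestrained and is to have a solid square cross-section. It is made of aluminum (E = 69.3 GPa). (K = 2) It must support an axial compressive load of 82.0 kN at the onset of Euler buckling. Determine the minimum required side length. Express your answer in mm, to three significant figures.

a ≈ 47.3 mm

L_e = K·L = 2 × 0.932 = 1.864 m
Required I = P_cr·L_e²/(π²E) = 8.200×10^4 × 1.864² / (π² × 6.93×10^10) = 4.166×10^-7 m⁴
I_req = 4.166×10^5 mm⁴
Solid square: I = a⁴/12  ⇒  a = (12I)^(1/4) = (12×4.166×10^5)^(1/4) = 47.3 mm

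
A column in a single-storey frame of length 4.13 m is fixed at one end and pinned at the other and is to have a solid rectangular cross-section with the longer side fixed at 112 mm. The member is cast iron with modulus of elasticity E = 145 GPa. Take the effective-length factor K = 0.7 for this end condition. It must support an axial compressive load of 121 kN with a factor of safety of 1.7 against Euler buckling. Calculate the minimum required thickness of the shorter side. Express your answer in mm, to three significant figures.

Required P_cr = n·P = 1.7 × 121 = 205.7 kN
L_e = K·L = 0.7 × 4.13 = 2.891 m
Required I = P_cr·L_e²/(π²E) = 2.057×10^5 × 2.891² / (π² × 1.45×10^11) = 1.201×10^-6 m⁴
I_req = 1.201×10^6 mm⁴
Rectangle, weak axis: I_min = h·b³/12 with h = 112 mm fixed  ⇒  b = (12I/h)^(1/3) = 50.5 mm

b ≈ 50.5 mm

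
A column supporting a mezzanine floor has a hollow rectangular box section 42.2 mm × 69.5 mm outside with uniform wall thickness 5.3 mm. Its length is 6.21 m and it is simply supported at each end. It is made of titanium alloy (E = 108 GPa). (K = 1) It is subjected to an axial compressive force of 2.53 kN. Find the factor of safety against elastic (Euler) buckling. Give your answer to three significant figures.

n ≈ 3.06

Inner dimensions: h_i = 69.5 − 2×5.3 = 58.90 mm, b_i = 42.2 − 2×5.3 = 31.60 mm
Weak-axis I_min = (h_o·b_o³ − h_i·b_i³)/12 with b_o = 42.2, b_i = 31.60 mm (shorter outer/inner sides).
I_min = (69.5×42.2³ − 58.90×31.60³)/12 = 2.804×10^5 mm⁴
I = 2.804×10^5 mm⁴ = 2.804×10^-7 m⁴
Effective length L_e = K·L = 1 × 6.21 = 6.210 m
P_cr = π²EI / L_e² = π² × 108×10⁹ × 2.804×10^-7 / 6.210² = 7.750×10^3 N
Factor of safety n = P_cr / P = 7.7495 / 2.53 = 3.06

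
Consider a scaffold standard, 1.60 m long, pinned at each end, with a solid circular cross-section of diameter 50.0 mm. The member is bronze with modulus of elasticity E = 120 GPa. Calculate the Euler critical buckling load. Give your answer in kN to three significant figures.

P_cr ≈ 142 kN

I = πd⁴/64 = π×50.0⁴/64 = 3.068×10^5 mm⁴
I = 3.068×10^5 mm⁴ = 3.068×10^-7 m⁴
Effective length L_e = K·L = 1 × 1.60 = 1.600 m
P_cr = π²EI / L_e² = π² × 120×10⁹ × 3.068×10^-7 / 1.600² = 1.419×10^5 N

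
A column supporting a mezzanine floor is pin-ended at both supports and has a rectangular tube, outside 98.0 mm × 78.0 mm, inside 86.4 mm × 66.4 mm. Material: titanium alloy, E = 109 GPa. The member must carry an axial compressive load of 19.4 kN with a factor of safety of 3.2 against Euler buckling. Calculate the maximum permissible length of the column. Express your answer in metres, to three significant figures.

L_max ≈ 5.53 m

Weak-axis I_min = (h_o·b_o³ − h_i·b_i³)/12 with b_o = 78.0, b_i = 66.40 mm (shorter outer/inner sides).
I_min = (98.0×78.0³ − 86.40×66.40³)/12 = 1.768×10^6 mm⁴
I = 1.768×10^-6 m⁴
Required critical load P_cr = n·P = 3.2 × 19.4 = 62.08 kN = 6.208×10^4 N
From P_cr = π²EI/(K·L)²:  L = (1/K)·√(π²EI/P_cr) = (1/1)·√(π²×1.09×10^11×1.768×10^-6/6.208×10^4)
L = 5.53 m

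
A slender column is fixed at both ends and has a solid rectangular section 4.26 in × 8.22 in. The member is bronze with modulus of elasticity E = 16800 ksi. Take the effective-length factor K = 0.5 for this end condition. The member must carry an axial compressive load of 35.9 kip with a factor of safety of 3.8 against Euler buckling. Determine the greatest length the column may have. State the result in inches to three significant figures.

L_max ≈ 507 in

Buckling occurs about the weak axis: I_min = h·b³/12 with b = 4.26 in (the shorter side).
I_min = 8.22×4.26³/12 = 52.96 in⁴
Required critical load P_cr = n·P = 3.8 × 35.9 = 136.4 kip = 1.364×10^5 lb
From P_cr = π²EI/(K·L)²:  L = (1/K)·√(π²EI/P_cr) = (1/0.5)·√(π²×1.68×10^7×52.96/1.364×10^5)
L = 507 in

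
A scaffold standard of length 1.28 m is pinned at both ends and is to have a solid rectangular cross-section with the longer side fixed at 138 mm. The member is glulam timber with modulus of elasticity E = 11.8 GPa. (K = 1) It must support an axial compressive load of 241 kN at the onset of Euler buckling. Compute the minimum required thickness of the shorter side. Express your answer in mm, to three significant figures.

L_e = K·L = 1 × 1.28 = 1.280 m
Required I = P_cr·L_e²/(π²E) = 2.410×10^5 × 1.280² / (π² × 1.18×10^10) = 3.390×10^-6 m⁴
I_req = 3.390×10^6 mm⁴
Rectangle, weak axis: I_min = h·b³/12 with h = 138 mm fixed  ⇒  b = (12I/h)^(1/3) = 66.6 mm

b ≈ 66.6 mm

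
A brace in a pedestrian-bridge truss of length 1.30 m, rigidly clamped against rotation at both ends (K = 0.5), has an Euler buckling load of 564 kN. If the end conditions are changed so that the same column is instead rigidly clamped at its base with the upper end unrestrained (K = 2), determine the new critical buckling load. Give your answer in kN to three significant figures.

P_cr ∝ 1/K², so P_cr,new = P_cr,old × (K_old/K_new)² = 564 × (0.5/2)²
= 564 × 0.06250 = 35.2 kN

P_cr ≈ 35.2 kN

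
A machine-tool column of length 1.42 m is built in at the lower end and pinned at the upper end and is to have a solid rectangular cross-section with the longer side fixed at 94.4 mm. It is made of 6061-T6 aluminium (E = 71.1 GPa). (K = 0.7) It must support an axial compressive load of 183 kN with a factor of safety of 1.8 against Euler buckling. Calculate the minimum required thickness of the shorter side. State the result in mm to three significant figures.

Required P_cr = n·P = 1.8 × 183 = 329.4 kN
L_e = K·L = 0.7 × 1.42 = 0.9940 m
Required I = P_cr·L_e²/(π²E) = 3.294×10^5 × 0.9940² / (π² × 7.11×10^10) = 4.638×10^-7 m⁴
I_req = 4.638×10^5 mm⁴
Rectangle, weak axis: I_min = h·b³/12 with h = 94.4 mm fixed  ⇒  b = (12I/h)^(1/3) = 38.9 mm

b ≈ 38.9 mm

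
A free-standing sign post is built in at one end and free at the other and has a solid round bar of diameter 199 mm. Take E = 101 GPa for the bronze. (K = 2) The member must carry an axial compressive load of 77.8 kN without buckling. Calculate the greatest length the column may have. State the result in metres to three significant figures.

L_max ≈ 15.7 m

I = πd⁴/64 = π×199⁴/64 = 7.698×10^7 mm⁴
I = 7.698×10^-5 m⁴
At the buckling limit P_cr = P = 7.780×10^4 N
From P_cr = π²EI/(K·L)²:  L = (1/K)·√(π²EI/P_cr) = (1/2)·√(π²×1.01×10^11×7.698×10^-5/7.780×10^4)
L = 15.7 m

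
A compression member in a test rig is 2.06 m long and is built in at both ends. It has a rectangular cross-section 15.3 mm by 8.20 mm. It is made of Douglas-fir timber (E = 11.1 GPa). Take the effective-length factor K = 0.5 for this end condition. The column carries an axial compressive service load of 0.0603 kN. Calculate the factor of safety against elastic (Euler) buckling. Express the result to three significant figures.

n ≈ 1.20

Buckling occurs about the weak axis: I_min = h·b³/12 with b = 8.20 mm (the shorter side).
I_min = 15.3×8.20³/12 = 703.0 mm⁴
I = 703.0 mm⁴ = 7.030×10^-10 m⁴
Effective length L_e = K·L = 0.5 × 2.06 = 1.030 m
P_cr = π²EI / L_e² = π² × 11.1×10⁹ × 7.030×10^-10 / 1.030² = 72.59 N
Factor of safety n = P_cr / P = 0.072594 / 0.0603 = 1.20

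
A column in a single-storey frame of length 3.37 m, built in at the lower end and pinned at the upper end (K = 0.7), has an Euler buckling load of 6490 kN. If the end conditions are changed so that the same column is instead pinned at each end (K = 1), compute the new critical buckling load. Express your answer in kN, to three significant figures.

P_cr ∝ 1/K², so P_cr,new = P_cr,old × (K_old/K_new)² = 6490 × (0.7/1)²
= 6490 × 0.4900 = 3180 kN

P_cr ≈ 3180 kN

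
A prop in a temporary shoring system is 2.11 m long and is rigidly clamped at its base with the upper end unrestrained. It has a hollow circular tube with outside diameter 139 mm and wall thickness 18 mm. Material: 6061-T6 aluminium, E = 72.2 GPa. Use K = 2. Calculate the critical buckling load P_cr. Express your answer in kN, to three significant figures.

P_cr ≈ 512 kN

Inner diameter d_i = 139 − 2×18 = 103.0 mm
I = π(d_o⁴ − d_i⁴)/64 = π(139⁴ − 103.0⁴)/64 = 1.280×10^7 mm⁴
I = 1.280×10^7 mm⁴ = 1.280×10^-5 m⁴
Effective length L_e = K·L = 2 × 2.11 = 4.220 m
P_cr = π²EI / L_e² = π² × 72.2×10⁹ × 1.280×10^-5 / 4.220² = 5.122×10^5 N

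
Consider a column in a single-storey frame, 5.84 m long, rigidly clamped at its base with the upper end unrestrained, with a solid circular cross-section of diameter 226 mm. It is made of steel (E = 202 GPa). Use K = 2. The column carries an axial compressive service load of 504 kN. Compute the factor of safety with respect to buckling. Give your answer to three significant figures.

I = πd⁴/64 = π×226⁴/64 = 1.281×10^8 mm⁴
I = 1.281×10^8 mm⁴ = 1.281×10^-4 m⁴
Effective length L_e = K·L = 2 × 5.84 = 11.68 m
P_cr = π²EI / L_e² = π² × 202×10⁹ × 1.281×10^-4 / 11.68² = 1.871×10^6 N
Factor of safety n = P_cr / P = 1871.4 / 504 = 3.71

n ≈ 3.71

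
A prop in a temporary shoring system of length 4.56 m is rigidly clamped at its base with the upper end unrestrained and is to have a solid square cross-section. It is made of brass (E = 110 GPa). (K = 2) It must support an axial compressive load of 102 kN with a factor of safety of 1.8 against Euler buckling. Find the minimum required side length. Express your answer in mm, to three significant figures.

Required P_cr = n·P = 1.8 × 102 = 183.6 kN
L_e = K·L = 2 × 4.56 = 9.120 m
Required I = P_cr·L_e²/(π²E) = 1.836×10^5 × 9.120² / (π² × 1.10×10^11) = 1.407×10^-5 m⁴
I_req = 1.407×10^7 mm⁴
Solid square: I = a⁴/12  ⇒  a = (12I)^(1/4) = (12×1.407×10^7)^(1/4) = 114 mm

a ≈ 114 mm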